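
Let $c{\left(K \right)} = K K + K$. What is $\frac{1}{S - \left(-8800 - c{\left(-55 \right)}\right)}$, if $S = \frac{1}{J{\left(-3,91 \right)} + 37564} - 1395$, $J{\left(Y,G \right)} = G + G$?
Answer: $\frac{37746}{391614751} \approx 9.6386 \cdot 10^{-5}$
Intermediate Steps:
$J{\left(Y,G \right)} = 2 G$
$S = - \frac{52655669}{37746}$ ($S = \frac{1}{2 \cdot 91 + 37564} - 1395 = \frac{1}{182 + 37564} - 1395 = \frac{1}{37746} - 1395 = - \frac{52655669}{37746} \approx -1395.0$)
$c{\left(K \right)} = K + K^{2}$ ($c{\left(K \right)} = K^{2} + K = K + K^{2}$)
$\frac{1}{S - \left(-8800 - c{\left(-55 \right)}\right)} = \frac{1}{- \frac{52655669}{37746} - \left(-8800 + 55 \left(1 - 55\right)\right)} = \frac{1}{- \frac{52655669}{37746} + \left(\left(\left(-8921 - -2970\right) + 27861\right) - 10140\right)} = \frac{1}{- \frac{52655669}{37746} + \left(\left(\left(-8921 + 2970\right) + 27861\right) - 10140\right)} = \frac{1}{- \frac{52655669}{37746} + \left(\left(-5951 + 27861\right) - 10140\right)} = \frac{1}{- \frac{52655669}{37746} + \left(21910 - 10140\right)} = \frac{1}{- \frac{52655669}{37746} + 11770} = \frac{1}{\frac{391614751}{37746}} = \frac{37746}{391614751}$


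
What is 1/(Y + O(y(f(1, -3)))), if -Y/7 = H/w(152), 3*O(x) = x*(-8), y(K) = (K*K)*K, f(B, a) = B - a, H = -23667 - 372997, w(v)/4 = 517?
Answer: 1551/1817782 ≈ 0.00085324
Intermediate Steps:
w(v) = 2068 (w(v) = 4*517 = 2068)
H = -396664
y(K) = K**3 (y(K) = K**2*K = K**3)
O(x) = -8*x/3 (O(x) = (x*(-8))/3 = (-8*x)/3 = -8*x/3)
Y = 694162/517 (Y = -(-2776648)/2068 = -7*(-99166/517) = 694162/517 ≈ 1342.7)
1/(Y + O(y(f(1, -3)))) = 1/(694162/517 - 8*(1 - 1*(-3))**3/3) = 1/(694162/517 - 8*(1 + 3)**3/3) = 1/(694162/517 - 8/3*4**3) = 1/(694162/517 - 8/3*64) = 1/(694162/517 - 512/3) = 1/(1817782/1551) = 1551/1817782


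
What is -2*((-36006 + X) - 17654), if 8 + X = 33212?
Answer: 40912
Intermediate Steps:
X = 33204 (X = -8 + 33212 = 33204)
-2*((-36006 + X) - 17654) = -2*((-36006 + 33204) - 17654) = -2*(-2802 - 17654) = -2*(-20456) = 40912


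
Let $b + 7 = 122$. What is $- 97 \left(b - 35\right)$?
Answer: $-7760$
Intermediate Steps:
$b = 115$ ($b = -7 + 122 = 115$)
$- 97 \left(b - 35\right) = - 97 \left(115 - 35\right) = \left(-97\right) 80 = -7760$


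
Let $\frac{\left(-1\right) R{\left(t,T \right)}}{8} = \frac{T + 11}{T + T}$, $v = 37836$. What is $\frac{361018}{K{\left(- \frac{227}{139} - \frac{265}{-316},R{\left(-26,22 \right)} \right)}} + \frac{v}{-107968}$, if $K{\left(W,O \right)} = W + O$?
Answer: $- \frac{428024539180363}{8055519472} \approx -53134.0$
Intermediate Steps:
$R{\left(t,T \right)} = - \frac{4 \left(11 + T\right)}{T}$ ($R{\left(t,T \right)} = - 8 \frac{T + 11}{T + T} = - 8 \frac{11 + T}{2 T} = - \frac{4 \left(11 + T\right)}{T}$)
$K{\left(W,O \right)} = O + W$
$\frac{361018}{K{\left(- \frac{227}{139} - \frac{265}{-316},R{\left(-26,22 \right)} \right)}} + \frac{v}{-107968} = \frac{361018}{\left(-4 - \frac{44}{22}\right) - \left(- \frac{265}{316} + \frac{227}{139}\right)} + \frac{37836}{-107968} = \frac{361018}{\left(-4 - 2\right) - \frac{34897}{43924}} + 37836 \left(- \frac{1}{107968}\right) = \frac{361018}{\left(-4 - 2\right) + \left(- \frac{227}{139} + \frac{265}{316}\right)} - \frac{9459}{26992} = \frac{361018}{-6 - \frac{34897}{43924}} - \frac{9459}{26992} = \frac{361018}{- \frac{298441}{43924}} - \frac{9459}{26992} = 361018 \left(- \frac{43924}{298441}\right) - \frac{9459}{26992} = - \frac{15857354632}{298441} - \frac{9459}{26992} = - \frac{428024539180363}{8055519472}$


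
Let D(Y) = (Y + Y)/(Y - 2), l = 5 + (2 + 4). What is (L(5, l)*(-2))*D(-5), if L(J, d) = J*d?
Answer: -1100/7 ≈ -157.14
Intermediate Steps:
l = 11 (l = 5 + 6 = 11)
D(Y) = 2*Y/(-2 + Y) (D(Y) = (2*Y)/(-2 + Y) = 2*Y/(-2 + Y))
(L(5, l)*(-2))*D(-5) = ((5*11)*(-2))*(2*(-5)/(-2 - 5)) = (55*(-2))*(2*(-5)/(-7)) = -220*(-5)*(-1)/7 = -110*10/7 = -1100/7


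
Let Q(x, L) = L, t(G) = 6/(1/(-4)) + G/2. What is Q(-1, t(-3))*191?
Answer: -9741/2 ≈ -4870.5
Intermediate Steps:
t(G) = -24 + G/2 (t(G) = 6/(-1/4) + G*(1/2) = 6*(-4) + G/2 = -24 + G/2)
Q(-1, t(-3))*191 = (-24 + (1/2)*(-3))*191 = (-24 - 3/2)*191 = -51/2*191 = -9741/2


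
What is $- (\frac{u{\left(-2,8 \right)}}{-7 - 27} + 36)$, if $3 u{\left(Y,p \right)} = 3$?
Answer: $- \frac{1223}{34} \approx -35.971$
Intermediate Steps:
$u{\left(Y,p \right)} = 1$ ($u{\left(Y,p \right)} = \frac{1}{3} \cdot 3 = 1$)
$- (\frac{u{\left(-2,8 \right)}}{-7 - 27} + 36) = - (1 \frac{1}{-7 - 27} + 36) = - (1 \frac{1}{-34} + 36) = - (1 \left(- \frac{1}{34}\right) + 36) = - (- \frac{1}{34} + 36) = \left(-1\right) \frac{1223}{34} = - \frac{1223}{34}$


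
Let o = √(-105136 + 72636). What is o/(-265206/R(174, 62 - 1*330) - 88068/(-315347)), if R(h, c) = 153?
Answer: -402067425*I*√13/13936407013 ≈ -0.10402*I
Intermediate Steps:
o = 50*I*√13 (o = √(-32500) = 50*I*√13 ≈ 180.28*I)
o/(-265206/R(174, 62 - 1*330) - 88068/(-315347)) = (50*I*√13)/(-265206/153 - 88068/(-315347)) = (50*I*√13)/(-265206*1/153 - 88068*(-1/315347)) = (50*I*√13)/(-88402/51 + 88068/315347) = (50*I*√13)/(-27872814026/16082697) = (50*I*√13)*(-16082697/27872814026) = -402067425*I*√13/13936407013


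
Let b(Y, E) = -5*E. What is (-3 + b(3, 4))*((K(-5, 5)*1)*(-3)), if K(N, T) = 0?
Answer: 0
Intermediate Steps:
(-3 + b(3, 4))*((K(-5, 5)*1)*(-3)) = (-3 - 5*4)*((0*1)*(-3)) = (-3 - 20)*(0*(-3)) = -23*0 = 0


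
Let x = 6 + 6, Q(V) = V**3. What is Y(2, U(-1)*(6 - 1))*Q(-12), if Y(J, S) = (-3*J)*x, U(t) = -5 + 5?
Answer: 124416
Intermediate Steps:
U(t) = 0
x = 12
Y(J, S) = -36*J (Y(J, S) = -3*J*12 = -36*J)
Y(2, U(-1)*(6 - 1))*Q(-12) = -36*2*(-12)**3 = -72*(-1728) = 124416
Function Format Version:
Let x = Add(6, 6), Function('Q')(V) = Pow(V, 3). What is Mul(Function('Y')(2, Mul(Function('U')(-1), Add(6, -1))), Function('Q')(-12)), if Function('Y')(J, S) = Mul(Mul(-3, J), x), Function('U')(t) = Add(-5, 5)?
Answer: 124416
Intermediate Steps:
Function('U')(t) = 0
x = 12
Function('Y')(J, S) = Mul(-36, J) (Function('Y')(J, S) = Mul(Mul(-3, J), 12) = Mul(-36, J))
Mul(Function('Y')(2, Mul(Function('U')(-1), Add(6, -1))), Function('Q')(-12)) = Mul(Mul(-36, 2), Pow(-12, 3)) = Mul(-72, -1728) = 124416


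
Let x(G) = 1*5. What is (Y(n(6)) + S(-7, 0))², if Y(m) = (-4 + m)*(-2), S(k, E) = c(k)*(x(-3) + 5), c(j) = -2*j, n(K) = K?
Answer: 18496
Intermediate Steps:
x(G) = 5
S(k, E) = -20*k (S(k, E) = (-2*k)*(5 + 5) = -2*k*10 = -20*k)
Y(m) = 8 - 2*m
(Y(n(6)) + S(-7, 0))² = ((8 - 2*6) - 20*(-7))² = ((8 - 12) + 140)² = (-4 + 140)² = 136² = 18496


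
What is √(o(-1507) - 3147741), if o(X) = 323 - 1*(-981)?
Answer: 7*I*√64213 ≈ 1773.8*I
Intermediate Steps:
o(X) = 1304 (o(X) = 323 + 981 = 1304)
√(o(-1507) - 3147741) = √(1304 - 3147741) = √(-3146437) = 7*I*√64213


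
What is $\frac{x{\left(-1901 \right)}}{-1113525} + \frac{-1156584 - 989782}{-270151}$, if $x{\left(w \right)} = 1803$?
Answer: $\frac{113787862757}{14324756775} \approx 7.9434$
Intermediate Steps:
$\frac{x{\left(-1901 \right)}}{-1113525} + \frac{-1156584 - 989782}{-270151} = \frac{1803}{-1113525} + \frac{-1156584 - 989782}{-270151} = 1803 \left(- \frac{1}{1113525}\right) + \left(-1156584 - 989782\right) \left(- \frac{1}{270151}\right) = - \frac{601}{371175} - - \frac{2146366}{270151} = - \frac{601}{371175} + \frac{2146366}{270151} = \frac{113787862757}{14324756775}$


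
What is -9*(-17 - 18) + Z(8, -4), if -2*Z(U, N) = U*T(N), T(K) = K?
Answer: 331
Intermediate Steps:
Z(U, N) = -N*U/2 (Z(U, N) = -U*N/2 = -N*U/2)
-9*(-17 - 18) + Z(8, -4) = -9*(-17 - 18) - ½*(-4)*8 = -9*(-35) + 16 = 315 + 16 = 331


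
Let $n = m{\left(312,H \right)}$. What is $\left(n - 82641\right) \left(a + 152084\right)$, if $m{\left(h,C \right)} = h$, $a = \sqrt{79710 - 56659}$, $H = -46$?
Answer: $-12520923636 - 82329 \sqrt{23051} \approx -1.2533 \cdot 10^{10}$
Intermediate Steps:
$a = \sqrt{23051} \approx 151.83$
$n = 312$
$\left(n - 82641\right) \left(a + 152084\right) = \left(312 - 82641\right) \left(\sqrt{23051} + 152084\right) = - 82329 \left(152084 + \sqrt{23051}\right) = -12520923636 - 82329 \sqrt{23051}$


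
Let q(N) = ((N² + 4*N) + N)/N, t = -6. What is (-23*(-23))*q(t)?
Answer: -529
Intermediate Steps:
q(N) = (N² + 5*N)/N
(-23*(-23))*q(t) = (-23*(-23))*(5 - 6) = 529*(-1) = -529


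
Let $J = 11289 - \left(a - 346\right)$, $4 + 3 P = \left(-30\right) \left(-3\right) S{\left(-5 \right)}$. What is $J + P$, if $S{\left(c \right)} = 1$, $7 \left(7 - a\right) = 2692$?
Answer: $\frac{252866}{21} \approx 12041.0$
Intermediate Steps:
$a = - \frac{2643}{7}$ ($a = 7 - \frac{2692}{7} = - \frac{2643}{7} \approx -377.57$)
$P = \frac{86}{3}$ ($P = - \frac{4}{3} + \frac{\left(-30\right) \left(-3\right) 1}{3} = - \frac{4}{3} + \frac{90 \cdot 1}{3} = - \frac{4}{3} + \frac{1}{3} \cdot 90 = - \frac{4}{3} + 30 = \frac{86}{3} \approx 28.667$)
$J = \frac{84088}{7}$ ($J = 11289 - \left(- \frac{2643}{7} - 346\right) = 11289 - - \frac{5065}{7} = 11289 + \frac{5065}{7} = \frac{84088}{7} \approx 12013.0$)
$J + P = \frac{84088}{7} + \frac{86}{3} = \frac{252866}{21}$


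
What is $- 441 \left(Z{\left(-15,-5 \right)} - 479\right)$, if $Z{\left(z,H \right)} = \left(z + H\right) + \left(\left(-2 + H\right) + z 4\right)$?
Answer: $249606$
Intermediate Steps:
$Z{\left(z,H \right)} = -2 + 2 H + 5 z$ ($Z{\left(z,H \right)} = \left(H + z\right) + \left(\left(-2 + H\right) + 4 z\right) = \left(H + z\right) + \left(-2 + H + 4 z\right) = -2 + 2 H + 5 z$)
$- 441 \left(Z{\left(-15,-5 \right)} - 479\right) = - 441 \left(\left(-2 + 2 \left(-5\right) + 5 \left(-15\right)\right) - 479\right) = - 441 \left(\left(-2 - 10 - 75\right) - 479\right) = - 441 \left(-87 - 479\right) = \left(-441\right) \left(-566\right) = 249606$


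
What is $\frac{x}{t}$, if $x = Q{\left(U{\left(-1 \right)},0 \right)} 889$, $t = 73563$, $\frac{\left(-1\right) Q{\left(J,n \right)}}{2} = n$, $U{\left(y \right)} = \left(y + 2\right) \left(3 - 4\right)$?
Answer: $0$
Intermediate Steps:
$U{\left(y \right)} = -2 - y$ ($U{\left(y \right)} = \left(2 + y\right) \left(-1\right) = -2 - y$)
$Q{\left(J,n \right)} = - 2 n$
$x = 0$ ($x = \left(-2\right) 0 \cdot 889 = 0 \cdot 889 = 0$)
$\frac{x}{t} = \frac{0}{73563} = 0 \cdot \frac{1}{73563} = 0$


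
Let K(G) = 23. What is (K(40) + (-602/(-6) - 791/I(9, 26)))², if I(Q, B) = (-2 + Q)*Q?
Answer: 994009/81 ≈ 12272.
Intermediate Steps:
I(Q, B) = Q*(-2 + Q)
(K(40) + (-602/(-6) - 791/I(9, 26)))² = (23 + (-602/(-6) - 791*1/(9*(-2 + 9))))² = (23 + (-602*(-⅙) - 791/(9*7)))² = (23 + (301/3 - 791/63))² = (23 + (301/3 - 791*1/63))² = (23 + (301/3 - 113/9))² = (23 + 790/9)² = (997/9)² = 994009/81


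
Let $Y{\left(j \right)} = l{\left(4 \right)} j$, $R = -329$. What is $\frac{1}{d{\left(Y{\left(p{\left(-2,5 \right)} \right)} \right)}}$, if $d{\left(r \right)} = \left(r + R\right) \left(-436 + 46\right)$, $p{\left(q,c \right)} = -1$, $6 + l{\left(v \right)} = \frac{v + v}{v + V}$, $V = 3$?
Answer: $\frac{7}{884910} \approx 7.9104 \cdot 10^{-6}$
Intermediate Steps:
$l{\left(v \right)} = -6 + \frac{2 v}{3 + v}$ ($l{\left(v \right)} = -6 + \frac{v + v}{v + 3} = -6 + \frac{2 v}{3 + v}$)
$Y{\left(j \right)} = - \frac{34 j}{7}$ ($Y{\left(j \right)} = \frac{2 \left(-9 - 8\right)}{3 + 4} j = \frac{2 \left(-9 - 8\right)}{7} j = 2 \cdot \frac{1}{7} \left(-17\right) j = - \frac{34 j}{7}$)
$d{\left(r \right)} = 128310 - 390 r$ ($d{\left(r \right)} = \left(r - 329\right) \left(-436 + 46\right) = \left(-329 + r\right) \left(-390\right) = 128310 - 390 r$)
$\frac{1}{d{\left(Y{\left(p{\left(-2,5 \right)} \right)} \right)}} = \frac{1}{128310 - 390 \left(\left(- \frac{34}{7}\right) \left(-1\right)\right)} = \frac{1}{128310 - \frac{13260}{7}} = \frac{1}{\frac{884910}{7}} = \frac{7}{884910}$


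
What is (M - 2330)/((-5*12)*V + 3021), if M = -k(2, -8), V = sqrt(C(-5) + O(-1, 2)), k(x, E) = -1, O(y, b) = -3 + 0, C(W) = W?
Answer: -2345303/3051747 - 93160*I*sqrt(2)/3051747 ≈ -0.76851 - 0.043171*I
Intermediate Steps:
O(y, b) = -3
V = 2*I*sqrt(2) (V = sqrt(-5 - 3) = sqrt(-8) = 2*I*sqrt(2) ≈ 2.8284*I)
M = 1 (M = -1*(-1) = 1)
(M - 2330)/((-5*12)*V + 3021) = (1 - 2330)/((-5*12)*(2*I*sqrt(2)) + 3021) = -2329/(-120*I*sqrt(2) + 3021) = -2329/(3021 - 120*I*sqrt(2))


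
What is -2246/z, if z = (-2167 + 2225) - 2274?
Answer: 1123/1108 ≈ 1.0135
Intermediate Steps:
z = -2216 (z = 58 - 2274 = -2216)
-2246/z = -2246/(-2216) = -2246*(-1/2216) = 1123/1108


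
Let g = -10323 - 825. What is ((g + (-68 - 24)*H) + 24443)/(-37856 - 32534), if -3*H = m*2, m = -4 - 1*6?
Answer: -7609/42234 ≈ -0.18016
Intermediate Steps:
m = -10 (m = -4 - 6 = -10)
g = -11148
H = 20/3 (H = -(-10)*2/3 = -⅓*(-20) = 20/3 ≈ 6.6667)
((g + (-68 - 24)*H) + 24443)/(-37856 - 32534) = ((-11148 + (-68 - 24)*(20/3)) + 24443)/(-37856 - 32534) = ((-11148 - 92*20/3) + 24443)/(-70390) = ((-11148 - 1840/3) + 24443)*(-1/70390) = (-35284/3 + 24443)*(-1/70390) = (38045/3)*(-1/70390) = -7609/42234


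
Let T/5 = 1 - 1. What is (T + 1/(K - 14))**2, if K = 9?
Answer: 1/25 ≈ 0.040000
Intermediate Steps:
T = 0 (T = 5*(1 - 1) = 5*0 = 0)
(T + 1/(K - 14))**2 = (0 + 1/(9 - 14))**2 = (0 + 1/(-5))**2 = (0 - 1/5)**2 = (-1/5)**2 = 1/25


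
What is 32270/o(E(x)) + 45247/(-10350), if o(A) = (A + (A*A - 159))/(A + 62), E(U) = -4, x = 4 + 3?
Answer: -922777729/72450 ≈ -12737.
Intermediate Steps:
x = 7
o(A) = (-159 + A + A²)/(62 + A) (o(A) = (A + (A² - 159))/(62 + A) = (A + (-159 + A²))/(62 + A) = (-159 + A + A²)/(62 + A))
32270/o(E(x)) + 45247/(-10350) = 32270/(((-159 - 4 + (-4)²)/(62 - 4))) + 45247/(-10350) = 32270/(((-159 - 4 + 16)/58)) + 45247*(-1/10350) = 32270/(((1/58)*(-147))) - 45247/10350 = 32270/(-147/58) - 45247/10350 = 32270*(-58/147) - 45247/10350 = -267380/21 - 45247/10350 = -922777729/72450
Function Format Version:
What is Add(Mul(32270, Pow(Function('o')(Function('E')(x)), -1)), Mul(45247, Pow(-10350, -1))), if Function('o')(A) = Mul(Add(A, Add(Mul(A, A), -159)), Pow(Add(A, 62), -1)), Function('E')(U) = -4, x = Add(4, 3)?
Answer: Rational(-922777729, 72450) ≈ -12737.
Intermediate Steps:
x = 7
Function('o')(A) = Mul(Pow(Add(62, A), -1), Add(-159, A, Pow(A, 2))) (Function('o')(A) = Mul(Add(A, Add(Pow(A, 2), -159)), Pow(Add(62, A), -1)) = Mul(Add(A, Add(-159, Pow(A, 2))), Pow(Add(62, A), -1)) = Mul(Add(-159, A, Pow(A, 2)), Pow(Add(62, A), -1)) = Mul(Pow(Add(62, A), -1), Add(-159, A, Pow(A, 2))))
Add(Mul(32270, Pow(Function('o')(Function('E')(x)), -1)), Mul(45247, Pow(-10350, -1))) = Add(Mul(32270, Pow(Mul(Pow(Add(62, -4), -1), Add(-159, -4, Pow(-4, 2))), -1)), Mul(45247, Pow(-10350, -1))) = Add(Mul(32270, Pow(Mul(Pow(58, -1), Add(-159, -4, 16)), -1)), Mul(45247, Rational(-1, 10350))) = Add(Mul(32270, Pow(Mul(Rational(1, 58), -147), -1)), Rational(-45247, 10350)) = Add(Mul(32270, Pow(Rational(-147, 58), -1)), Rational(-45247, 10350)) = Add(Mul(32270, Rational(-58, 147)), Rational(-45247, 10350)) = Add(Rational(-267380, 21), Rational(-45247, 10350)) = Rational(-922777729, 72450)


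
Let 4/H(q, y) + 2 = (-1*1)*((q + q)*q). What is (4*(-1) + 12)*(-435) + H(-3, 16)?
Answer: -17401/5 ≈ -3480.2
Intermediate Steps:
H(q, y) = 4/(-2 - 2*q²) (H(q, y) = 4/(-2 + (-1*1)*((q + q)*q)) = 4/(-2 - 2*q*q) = 4/(-2 - 2*q²))
(4*(-1) + 12)*(-435) + H(-3, 16) = (4*(-1) + 12)*(-435) - 2/(1 + (-3)²) = (-4 + 12)*(-435) - 2/(1 + 9) = 8*(-435) - 2/10 = -3480 - 2*⅒ = -3480 - ⅕ = -17401/5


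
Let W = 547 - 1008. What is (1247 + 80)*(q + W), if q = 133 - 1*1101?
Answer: -1896283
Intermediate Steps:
q = -968 (q = 133 - 1101 = -968)
W = -461
(1247 + 80)*(q + W) = (1247 + 80)*(-968 - 461) = 1327*(-1429) = -1896283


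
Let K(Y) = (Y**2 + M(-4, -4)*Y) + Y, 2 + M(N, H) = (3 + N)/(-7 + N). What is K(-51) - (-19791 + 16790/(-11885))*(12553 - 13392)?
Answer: -434123527768/26147 ≈ -1.6603e+7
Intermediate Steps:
M(N, H) = -2 + (3 + N)/(-7 + N)
K(Y) = Y**2 - 10*Y/11 (K(Y) = (Y**2 + ((17 - 1*(-4))/(-7 - 4))*Y) + Y = (Y**2 + ((17 + 4)/(-11))*Y) + Y = (Y**2 + (-1/11*21)*Y) + Y = (Y**2 - 21*Y/11) + Y = Y**2 - 10*Y/11)
K(-51) - (-19791 + 16790/(-11885))*(12553 - 13392) = (1/11)*(-51)*(-10 + 11*(-51)) - (-19791 + 16790/(-11885))*(12553 - 13392) = (1/11)*(-51)*(-10 - 561) - (-19791 + 16790*(-1/11885))*(-839) = (1/11)*(-51)*(-571) - (-19791 - 3358/2377)*(-839) = 29121/11 - (-47046565)*(-839)/2377 = 29121/11 - 1*39472068035/2377 = 29121/11 - 39472068035/2377 = -434123527768/26147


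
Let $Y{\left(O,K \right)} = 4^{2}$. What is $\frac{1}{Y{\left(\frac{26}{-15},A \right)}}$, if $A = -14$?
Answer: $\frac{1}{16} \approx 0.0625$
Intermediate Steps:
$Y{\left(O,K \right)} = 16$
$\frac{1}{Y{\left(\frac{26}{-15},A \right)}} = \frac{1}{16}$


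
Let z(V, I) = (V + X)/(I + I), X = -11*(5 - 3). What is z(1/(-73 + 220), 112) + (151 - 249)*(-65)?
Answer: 209748127/32928 ≈ 6369.9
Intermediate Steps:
X = -22 (X = -11*2 = -22)
z(V, I) = (-22 + V)/(2*I) (z(V, I) = (V - 22)/(I + I) = (-22 + V)/((2*I)) = (-22 + V)*(1/(2*I)) = (-22 + V)/(2*I))
z(1/(-73 + 220), 112) + (151 - 249)*(-65) = (½)*(-22 + 1/(-73 + 220))/112 + (151 - 249)*(-65) = (½)*(1/112)*(-22 + 1/147) - 98*(-65) = (½)*(1/112)*(-22 + 1/147) + 6370 = (½)*(1/112)*(-3233/147) + 6370 = -3233/32928 + 6370 = 209748127/32928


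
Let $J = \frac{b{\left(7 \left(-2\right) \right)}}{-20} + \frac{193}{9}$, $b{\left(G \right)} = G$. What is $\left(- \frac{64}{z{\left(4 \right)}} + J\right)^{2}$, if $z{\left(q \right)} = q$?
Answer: $\frac{305809}{8100} \approx 37.754$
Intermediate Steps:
$J = \frac{1993}{90}$ ($J = \frac{7 \left(-2\right)}{-20} + \frac{193}{9} = \left(-14\right) \left(- \frac{1}{20}\right) + 193 \cdot \frac{1}{9} = \frac{7}{10} + \frac{193}{9} = \frac{1993}{90} \approx 22.144$)
$\left(- \frac{64}{z{\left(4 \right)}} + J\right)^{2} = \left(- \frac{64}{4} + \frac{1993}{90}\right)^{2} = \left(\left(-64\right) \frac{1}{4} + \frac{1993}{90}\right)^{2} = \left(-16 + \frac{1993}{90}\right)^{2} = \left(\frac{553}{90}\right)^{2} = \frac{305809}{8100}$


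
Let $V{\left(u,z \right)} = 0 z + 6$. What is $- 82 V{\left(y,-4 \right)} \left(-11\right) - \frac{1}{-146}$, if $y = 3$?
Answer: $\frac{790153}{146} \approx 5412.0$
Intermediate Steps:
$V{\left(u,z \right)} = 6$ ($V{\left(u,z \right)} = 0 + 6 = 6$)
$- 82 V{\left(y,-4 \right)} \left(-11\right) - \frac{1}{-146} = - 82 \cdot 6 \left(-11\right) - \frac{1}{-146} = \left(-82\right) \left(-66\right) - - \frac{1}{146} = 5412 + \frac{1}{146} = \frac{790153}{146}$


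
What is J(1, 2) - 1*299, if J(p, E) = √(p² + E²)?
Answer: -299 + √5 ≈ -296.76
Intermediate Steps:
J(p, E) = √(E² + p²)
J(1, 2) - 1*299 = √(2² + 1²) - 1*299 = √(4 + 1) - 299 = √5 - 299 = -299 + √5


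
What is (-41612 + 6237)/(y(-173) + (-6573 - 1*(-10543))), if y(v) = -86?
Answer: -35375/3884 ≈ -9.1079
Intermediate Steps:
(-41612 + 6237)/(y(-173) + (-6573 - 1*(-10543))) = (-41612 + 6237)/(-86 + (-6573 - 1*(-10543))) = -35375/(-86 + (-6573 + 10543)) = -35375/(-86 + 3970) = -35375/3884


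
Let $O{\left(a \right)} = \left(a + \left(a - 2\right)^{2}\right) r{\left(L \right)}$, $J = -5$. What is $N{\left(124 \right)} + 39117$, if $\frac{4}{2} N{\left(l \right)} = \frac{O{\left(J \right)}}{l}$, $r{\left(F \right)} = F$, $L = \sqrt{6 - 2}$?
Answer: $\frac{1212638}{31} \approx 39117.0$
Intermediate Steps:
$L = 2$ ($L = \sqrt{4} = 2$)
$O{\left(a \right)} = 2 a + 2 \left(-2 + a\right)^{2}$ ($O{\left(a \right)} = \left(a + \left(a - 2\right)^{2}\right) 2 = \left(a + \left(-2 + a\right)^{2}\right) 2 = 2 a + 2 \left(-2 + a\right)^{2}$)
$N{\left(l \right)} = \frac{44}{l}$ ($N{\left(l \right)} = \frac{\left(2 \left(-5\right) + 2 \left(-2 - 5\right)^{2}\right) \frac{1}{l}}{2} = \frac{\left(-10 + 2 \left(-7\right)^{2}\right) \frac{1}{l}}{2} = \frac{\left(-10 + 2 \cdot 49\right) \frac{1}{l}}{2} = \frac{\left(-10 + 98\right) \frac{1}{l}}{2} = \frac{88 \frac{1}{l}}{2} = \frac{44}{l}$)
$N{\left(124 \right)} + 39117 = \frac{44}{124} + 39117 = 44 \cdot \frac{1}{124} + 39117 = \frac{11}{31} + 39117 = \frac{1212638}{31}$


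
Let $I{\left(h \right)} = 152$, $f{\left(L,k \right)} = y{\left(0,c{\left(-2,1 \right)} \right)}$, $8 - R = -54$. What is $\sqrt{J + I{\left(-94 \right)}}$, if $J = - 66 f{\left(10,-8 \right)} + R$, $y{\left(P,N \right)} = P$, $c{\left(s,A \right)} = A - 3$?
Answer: $\sqrt{214} \approx 14.629$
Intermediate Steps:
$R = 62$ ($R = 8 - -54 = 8 + 54 = 62$)
$c{\left(s,A \right)} = -3 + A$
$f{\left(L,k \right)} = 0$
$J = 62$ ($J = \left(-66\right) 0 + 62 = 0 + 62 = 62$)
$\sqrt{J + I{\left(-94 \right)}} = \sqrt{62 + 152} = \sqrt{214}$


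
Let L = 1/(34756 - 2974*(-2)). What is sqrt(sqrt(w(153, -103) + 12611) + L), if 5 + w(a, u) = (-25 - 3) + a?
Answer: sqrt(159 + 6471936*sqrt(12731))/2544 ≈ 10.622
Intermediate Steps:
w(a, u) = -33 + a (w(a, u) = -5 + ((-25 - 3) + a) = -5 + (-28 + a) = -33 + a)
L = 1/40704 (L = 1/(34756 + 5948) = 1/40704 ≈ 2.4568e-5)
sqrt(sqrt(w(153, -103) + 12611) + L) = sqrt(sqrt((-33 + 153) + 12611) + 1/40704) = sqrt(sqrt(120 + 12611) + 1/40704) = sqrt(sqrt(12731) + 1/40704) = sqrt(1/40704 + sqrt(12731))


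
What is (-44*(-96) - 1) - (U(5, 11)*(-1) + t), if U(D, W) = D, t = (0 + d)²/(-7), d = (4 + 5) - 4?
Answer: 29621/7 ≈ 4231.6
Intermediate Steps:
d = 5 (d = 9 - 4 = 5)
t = -25/7 (t = (0 + 5)²/(-7) = 5²*(-⅐) = 25*(-⅐) = -25/7 ≈ -3.5714)
(-44*(-96) - 1) - (U(5, 11)*(-1) + t) = (-44*(-96) - 1) - (5*(-1) - 25/7) = (4224 - 1) - (-5 - 25/7) = 4223 - 1*(-60/7) = 4223 + 60/7 = 29621/7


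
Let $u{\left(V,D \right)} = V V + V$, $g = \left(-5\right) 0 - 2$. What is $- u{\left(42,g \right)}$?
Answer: $-1806$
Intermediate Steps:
$g = -2$ ($g = 0 - 2 = -2$)
$u{\left(V,D \right)} = V + V^{2}$ ($u{\left(V,D \right)} = V^{2} + V = V + V^{2}$)
$- u{\left(42,g \right)} = - 42 \left(1 + 42\right) = - 42 \cdot 43 = \left(-1\right) 1806 = -1806$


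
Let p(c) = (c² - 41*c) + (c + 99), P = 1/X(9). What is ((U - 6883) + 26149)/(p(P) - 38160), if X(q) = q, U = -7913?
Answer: -919593/3083300 ≈ -0.29825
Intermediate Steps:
P = ⅑ (P = 1/9 = ⅑ ≈ 0.11111)
p(c) = 99 + c² - 40*c (p(c) = (c² - 41*c) + (99 + c) = 99 + c² - 40*c)
((U - 6883) + 26149)/(p(P) - 38160) = ((-7913 - 6883) + 26149)/((99 + (⅑)² - 40*⅑) - 38160) = (-14796 + 26149)/((99 + 1/81 - 40/9) - 38160) = 11353/(7660/81 - 38160) = 11353/(-3083300/81) = 11353*(-81/3083300) = -919593/3083300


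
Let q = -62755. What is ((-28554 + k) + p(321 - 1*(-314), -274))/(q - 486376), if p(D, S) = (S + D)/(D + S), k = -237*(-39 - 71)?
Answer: 2483/549131 ≈ 0.0045217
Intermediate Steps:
k = 26070 (k = -237*(-110) = 26070)
p(D, S) = 1 (p(D, S) = (D + S)/(D + S) = 1)
((-28554 + k) + p(321 - 1*(-314), -274))/(q - 486376) = ((-28554 + 26070) + 1)/(-62755 - 486376) = (-2484 + 1)/(-549131) = -2483*(-1/549131) = 2483/549131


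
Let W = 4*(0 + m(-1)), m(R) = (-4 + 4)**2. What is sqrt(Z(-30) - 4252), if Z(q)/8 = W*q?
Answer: 2*I*sqrt(1063) ≈ 65.207*I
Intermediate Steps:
m(R) = 0 (m(R) = 0**2 = 0)
W = 0 (W = 4*(0 + 0) = 4*0 = 0)
Z(q) = 0 (Z(q) = 8*(0*q) = 8*0 = 0)
sqrt(Z(-30) - 4252) = sqrt(0 - 4252) = sqrt(-4252) = 2*I*sqrt(1063)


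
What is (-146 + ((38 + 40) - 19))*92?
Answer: -8004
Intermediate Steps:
(-146 + ((38 + 40) - 19))*92 = (-146 + (78 - 19))*92 = (-146 + 59)*92 = -87*92 = -8004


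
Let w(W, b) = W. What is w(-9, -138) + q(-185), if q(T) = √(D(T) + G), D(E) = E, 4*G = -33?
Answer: -9 + I*√773/2 ≈ -9.0 + 13.901*I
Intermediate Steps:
G = -33/4 (G = (¼)*(-33) = -33/4 ≈ -8.2500)
q(T) = √(-33/4 + T) (q(T) = √(T - 33/4) = √(-33/4 + T))
w(-9, -138) + q(-185) = -9 + √(-33 + 4*(-185))/2 = -9 + √(-33 - 740)/2 = -9 + √(-773)/2 = -9 + (I*√773)/2 = -9 + I*√773/2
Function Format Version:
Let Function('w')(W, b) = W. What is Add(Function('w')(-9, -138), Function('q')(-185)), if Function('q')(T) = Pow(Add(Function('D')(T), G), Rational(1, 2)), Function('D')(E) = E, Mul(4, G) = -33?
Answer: Add(-9, Mul(Rational(1, 2), I, Pow(773, Rational(1, 2)))) ≈ Add(-9.0000, Mul(13.901, I))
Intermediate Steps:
G = Rational(-33, 4) (G = Mul(Rational(1, 4), -33) = Rational(-33, 4) ≈ -8.2500)
Function('q')(T) = Pow(Add(Rational(-33, 4), T), Rational(1, 2)) (Function('q')(T) = Pow(Add(T, Rational(-33, 4)), Rational(1, 2)) = Pow(Add(Rational(-33, 4), T), Rational(1, 2)))
Add(Function('w')(-9, -138), Function('q')(-185)) = Add(-9, Mul(Rational(1, 2), Pow(Add(-33, Mul(4, -185)), Rational(1, 2)))) = Add(-9, Mul(Rational(1, 2), Pow(Add(-33, -740), Rational(1, 2)))) = Add(-9, Mul(Rational(1, 2), Pow(-773, Rational(1, 2)))) = Add(-9, Mul(Rational(1, 2), Mul(I, Pow(773, Rational(1, 2))))) = Add(-9, Mul(Rational(1, 2), I, Pow(773, Rational(1, 2))))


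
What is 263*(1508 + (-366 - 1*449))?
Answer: 182259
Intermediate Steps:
263*(1508 + (-366 - 1*449)) = 263*(1508 + (-366 - 449)) = 263*(1508 - 815) = 263*693 = 182259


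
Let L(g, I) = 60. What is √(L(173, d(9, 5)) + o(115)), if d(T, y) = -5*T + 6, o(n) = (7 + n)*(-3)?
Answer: 3*I*√34 ≈ 17.493*I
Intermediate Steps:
o(n) = -21 - 3*n
d(T, y) = 6 - 5*T
√(L(173, d(9, 5)) + o(115)) = √(60 + (-21 - 3*115)) = √(60 + (-21 - 345)) = √(60 - 366) = √(-306) = 3*I*√34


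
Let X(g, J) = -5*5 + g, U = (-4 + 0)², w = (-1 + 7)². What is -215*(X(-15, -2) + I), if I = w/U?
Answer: 32465/4 ≈ 8116.3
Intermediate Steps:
w = 36 (w = 6² = 36)
U = 16 (U = (-4)² = 16)
X(g, J) = -25 + g
I = 9/4 (I = 36/16 = 36*(1/16) = 9/4 ≈ 2.2500)
-215*(X(-15, -2) + I) = -215*((-25 - 15) + 9/4) = -215*(-40 + 9/4) = -215*(-151/4) = 32465/4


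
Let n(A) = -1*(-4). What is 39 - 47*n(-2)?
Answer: -149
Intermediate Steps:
n(A) = 4
39 - 47*n(-2) = 39 - 47*4 = 39 - 188 = -149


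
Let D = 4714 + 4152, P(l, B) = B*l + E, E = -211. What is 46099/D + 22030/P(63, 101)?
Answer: 119729757/13635908 ≈ 8.7805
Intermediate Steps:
P(l, B) = -211 + B*l (P(l, B) = B*l - 211 = -211 + B*l)
D = 8866
46099/D + 22030/P(63, 101) = 46099/8866 + 22030/(-211 + 101*63) = 46099*(1/8866) + 22030/(-211 + 6363) = 46099/8866 + 22030/6152 = 46099/8866 + 22030*(1/6152) = 46099/8866 + 11015/3076 = 119729757/13635908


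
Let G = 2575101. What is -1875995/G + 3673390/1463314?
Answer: 3357090257480/1884090672357 ≈ 1.7818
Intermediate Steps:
-1875995/G + 3673390/1463314 = -1875995/2575101 + 3673390/1463314 = -1875995*1/2575101 + 3673390*(1/1463314) = -1875995/2575101 + 1836695/731657 = 3357090257480/1884090672357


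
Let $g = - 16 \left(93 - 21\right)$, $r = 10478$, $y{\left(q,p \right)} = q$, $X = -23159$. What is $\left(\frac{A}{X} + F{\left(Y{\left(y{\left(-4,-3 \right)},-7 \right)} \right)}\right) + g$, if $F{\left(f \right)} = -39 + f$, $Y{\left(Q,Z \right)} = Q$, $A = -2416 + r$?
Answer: $- \frac{27683067}{23159} \approx -1195.3$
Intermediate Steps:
$A = 8062$ ($A = -2416 + 10478 = 8062$)
$g = -1152$ ($g = \left(-16\right) 72 = -1152$)
$\left(\frac{A}{X} + F{\left(Y{\left(y{\left(-4,-3 \right)},-7 \right)} \right)}\right) + g = \left(\frac{8062}{-23159} - 43\right) - 1152 = \left(8062 \left(- \frac{1}{23159}\right) - 43\right) - 1152 = \left(- \frac{8062}{23159} - 43\right) - 1152 = - \frac{1003899}{23159} - 1152 = - \frac{27683067}{23159}$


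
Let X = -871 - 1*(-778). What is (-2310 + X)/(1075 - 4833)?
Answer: 2403/3758 ≈ 0.63944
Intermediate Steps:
X = -93 (X = -871 + 778 = -93)
(-2310 + X)/(1075 - 4833) = (-2310 - 93)/(1075 - 4833) = -2403/(-3758) = -2403*(-1/3758) = 2403/3758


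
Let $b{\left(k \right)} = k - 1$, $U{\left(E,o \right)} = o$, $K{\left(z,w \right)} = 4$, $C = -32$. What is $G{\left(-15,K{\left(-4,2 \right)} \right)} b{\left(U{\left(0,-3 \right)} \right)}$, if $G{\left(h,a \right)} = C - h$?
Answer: $68$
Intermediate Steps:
$b{\left(k \right)} = -1 + k$
$G{\left(h,a \right)} = -32 - h$
$G{\left(-15,K{\left(-4,2 \right)} \right)} b{\left(U{\left(0,-3 \right)} \right)} = \left(-32 - -15\right) \left(-1 - 3\right) = \left(-32 + 15\right) \left(-4\right) = \left(-17\right) \left(-4\right) = 68$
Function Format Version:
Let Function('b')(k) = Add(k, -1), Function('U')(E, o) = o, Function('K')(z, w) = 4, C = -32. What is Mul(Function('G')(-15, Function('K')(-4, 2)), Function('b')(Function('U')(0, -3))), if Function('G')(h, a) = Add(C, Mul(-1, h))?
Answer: 68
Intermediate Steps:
Function('b')(k) = Add(-1, k)
Function('G')(h, a) = Add(-32, Mul(-1, h))
Mul(Function('G')(-15, Function('K')(-4, 2)), Function('b')(Function('U')(0, -3))) = Mul(Add(-32, Mul(-1, -15)), Add(-1, -3)) = Mul(Add(-32, 15), -4) = Mul(-17, -4) = 68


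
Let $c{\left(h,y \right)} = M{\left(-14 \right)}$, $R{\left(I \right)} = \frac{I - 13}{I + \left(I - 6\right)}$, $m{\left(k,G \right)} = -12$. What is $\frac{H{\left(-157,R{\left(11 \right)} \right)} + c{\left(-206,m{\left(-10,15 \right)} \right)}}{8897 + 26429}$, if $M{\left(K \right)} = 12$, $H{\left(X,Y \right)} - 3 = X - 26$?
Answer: $- \frac{84}{17663} \approx -0.0047557$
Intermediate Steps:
$R{\left(I \right)} = \frac{-13 + I}{-6 + 2 I}$ ($R{\left(I \right)} = \frac{-13 + I}{I + \left(-6 + I\right)} = \frac{-13 + I}{-6 + 2 I}$)
$H{\left(X,Y \right)} = -23 + X$ ($H{\left(X,Y \right)} = 3 + \left(X - 26\right) = 3 + \left(-26 + X\right) = -23 + X$)
$c{\left(h,y \right)} = 12$
$\frac{H{\left(-157,R{\left(11 \right)} \right)} + c{\left(-206,m{\left(-10,15 \right)} \right)}}{8897 + 26429} = \frac{\left(-23 - 157\right) + 12}{8897 + 26429} = \frac{-180 + 12}{35326} = \left(-168\right) \frac{1}{35326} = - \frac{84}{17663}$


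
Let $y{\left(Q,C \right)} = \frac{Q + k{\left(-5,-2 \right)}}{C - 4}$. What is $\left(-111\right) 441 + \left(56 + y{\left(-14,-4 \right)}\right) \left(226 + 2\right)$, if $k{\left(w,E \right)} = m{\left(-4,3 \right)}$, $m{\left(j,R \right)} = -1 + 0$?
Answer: $- \frac{71511}{2} \approx -35756.0$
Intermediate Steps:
$m{\left(j,R \right)} = -1$
$k{\left(w,E \right)} = -1$
$y{\left(Q,C \right)} = \frac{-1 + Q}{-4 + C}$ ($y{\left(Q,C \right)} = \frac{Q - 1}{C - 4} = \frac{-1 + Q}{C - 4} = \frac{-1 + Q}{-4 + C}$)
$\left(-111\right) 441 + \left(56 + y{\left(-14,-4 \right)}\right) \left(226 + 2\right) = \left(-111\right) 441 + \left(56 + \frac{-1 - 14}{-4 - 4}\right) \left(226 + 2\right) = -48951 + \left(56 + \frac{1}{-8} \left(-15\right)\right) 228 = -48951 + \left(56 - - \frac{15}{8}\right) 228 = -48951 + \left(56 + \frac{15}{8}\right) 228 = -48951 + \frac{463}{8} \cdot 228 = -48951 + \frac{26391}{2} = - \frac{71511}{2}$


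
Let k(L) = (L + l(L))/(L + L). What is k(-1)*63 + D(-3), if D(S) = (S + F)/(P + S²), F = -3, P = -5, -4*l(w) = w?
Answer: 177/8 ≈ 22.125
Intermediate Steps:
l(w) = -w/4
k(L) = 3/8 (k(L) = (L - L/4)/(L + L) = (3*L/4)/((2*L)) = (3*L/4)*(1/(2*L)) = 3/8)
D(S) = (-3 + S)/(-5 + S²) (D(S) = (S - 3)/(-5 + S²) = (-3 + S)/(-5 + S²))
k(-1)*63 + D(-3) = (3/8)*63 + (-3 - 3)/(-5 + (-3)²) = 189/8 - 6/(-5 + 9) = 189/8 - 6/4 = 189/8 + (¼)*(-6) = 189/8 - 3/2 = 177/8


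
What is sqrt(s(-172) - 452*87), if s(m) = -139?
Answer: I*sqrt(39463) ≈ 198.65*I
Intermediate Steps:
sqrt(s(-172) - 452*87) = sqrt(-139 - 452*87) = sqrt(-139 - 39324) = sqrt(-39463) = I*sqrt(39463)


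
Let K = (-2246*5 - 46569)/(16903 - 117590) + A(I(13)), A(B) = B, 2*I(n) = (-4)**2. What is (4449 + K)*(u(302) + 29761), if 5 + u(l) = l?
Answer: 13490624285964/100687 ≈ 1.3399e+8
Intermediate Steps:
u(l) = -5 + l
I(n) = 8 (I(n) = (1/2)*(-4)**2 = (1/2)*16 = 8)
K = 863295/100687 (K = (-2246*5 - 46569)/(16903 - 117590) + 8 = (-11230 - 46569)/(-100687) + 8 = -57799*(-1/100687) + 8 = 57799/100687 + 8 = 863295/100687 ≈ 8.5741)
(4449 + K)*(u(302) + 29761) = (4449 + 863295/100687)*((-5 + 302) + 29761) = 448819758*(297 + 29761)/100687 = (448819758/100687)*30058 = 13490624285964/100687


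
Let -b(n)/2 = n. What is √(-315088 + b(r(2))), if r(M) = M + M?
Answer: 2*I*√78774 ≈ 561.33*I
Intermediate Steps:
r(M) = 2*M
b(n) = -2*n
√(-315088 + b(r(2))) = √(-315088 - 4*2) = √(-315088 - 2*4) = √(-315088 - 8) = √(-315096) = 2*I*√78774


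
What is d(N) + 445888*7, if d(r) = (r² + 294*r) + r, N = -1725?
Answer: 5587966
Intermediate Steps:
d(r) = r² + 295*r
d(N) + 445888*7 = -1725*(295 - 1725) + 445888*7 = -1725*(-1430) + 3121216 = 2466750 + 3121216 = 5587966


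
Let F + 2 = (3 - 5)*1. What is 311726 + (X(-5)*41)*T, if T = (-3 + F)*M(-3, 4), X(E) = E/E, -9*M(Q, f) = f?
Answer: 2806682/9 ≈ 3.1185e+5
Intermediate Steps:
M(Q, f) = -f/9
F = -4 (F = -2 + (3 - 5)*1 = -2 - 2*1 = -2 - 2 = -4)
X(E) = 1
T = 28/9 (T = (-3 - 4)*(-⅑*4) = -7*(-4/9) = 28/9 ≈ 3.1111)
311726 + (X(-5)*41)*T = 311726 + (1*41)*(28/9) = 311726 + 41*(28/9) = 311726 + 1148/9 = 2806682/9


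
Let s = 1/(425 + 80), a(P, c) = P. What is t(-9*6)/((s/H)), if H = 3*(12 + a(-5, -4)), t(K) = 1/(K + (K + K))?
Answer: -3535/54 ≈ -65.463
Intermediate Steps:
t(K) = 1/(3*K) (t(K) = 1/(K + 2*K) = 1/(3*K))
H = 21 (H = 3*(12 - 5) = 3*7 = 21)
s = 1/505 ≈ 0.0019802
t(-9*6)/((s/H)) = (1/(3*((-9*6))))/(((1/505)/21)) = ((⅓)/(-54))/(((1/505)*(1/21))) = ((⅓)*(-1/54))/(1/10605) = -1/162*10605 = -3535/54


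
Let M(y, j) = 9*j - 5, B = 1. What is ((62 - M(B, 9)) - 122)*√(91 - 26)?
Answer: -136*√65 ≈ -1096.5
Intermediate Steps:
M(y, j) = -5 + 9*j
((62 - M(B, 9)) - 122)*√(91 - 26) = ((62 - (-5 + 9*9)) - 122)*√(91 - 26) = ((62 - (-5 + 81)) - 122)*√65 = ((62 - 1*76) - 122)*√65 = ((62 - 76) - 122)*√65 = (-14 - 122)*√65 = -136*√65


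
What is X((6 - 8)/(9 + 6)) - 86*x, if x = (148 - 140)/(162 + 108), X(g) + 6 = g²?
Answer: -5758/675 ≈ -8.5304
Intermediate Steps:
X(g) = -6 + g²
x = 4/135 (x = 8/270 = 8*(1/270) = 4/135 ≈ 0.029630)
X((6 - 8)/(9 + 6)) - 86*x = (-6 + ((6 - 8)/(9 + 6))²) - 86*4/135 = (-6 + (-2/15)²) - 344/135 = (-6 + 4/225) - 344/135 = -1346/225 - 344/135 = -5758/675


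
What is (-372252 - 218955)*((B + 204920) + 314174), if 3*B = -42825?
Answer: -298452526533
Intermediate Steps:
B = -14275 (B = (⅓)*(-42825) = -14275)
(-372252 - 218955)*((B + 204920) + 314174) = (-372252 - 218955)*((-14275 + 204920) + 314174) = -591207*(190645 + 314174) = -591207*504819 = -298452526533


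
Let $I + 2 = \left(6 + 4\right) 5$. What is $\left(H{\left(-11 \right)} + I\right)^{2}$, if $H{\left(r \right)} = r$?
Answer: $1369$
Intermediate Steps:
$I = 48$ ($I = -2 + \left(6 + 4\right) 5 = -2 + 10 \cdot 5 = -2 + 50 = 48$)
$\left(H{\left(-11 \right)} + I\right)^{2} = \left(-11 + 48\right)^{2} = 37^{2} = 1369$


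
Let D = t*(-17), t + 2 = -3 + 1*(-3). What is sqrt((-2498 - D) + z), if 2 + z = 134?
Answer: 3*I*sqrt(278) ≈ 50.02*I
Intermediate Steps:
z = 132 (z = -2 + 134 = 132)
t = -8 (t = -2 + (-3 + 1*(-3)) = -2 + (-3 - 3) = -2 - 6 = -8)
D = 136 (D = -8*(-17) = 136)
sqrt((-2498 - D) + z) = sqrt((-2498 - 1*136) + 132) = sqrt((-2498 - 136) + 132) = sqrt(-2634 + 132) = sqrt(-2502) = 3*I*sqrt(278)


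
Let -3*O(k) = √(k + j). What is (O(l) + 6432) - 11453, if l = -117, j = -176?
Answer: -5021 - I*√293/3 ≈ -5021.0 - 5.7057*I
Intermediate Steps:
O(k) = -√(-176 + k)/3 (O(k) = -√(k - 176)/3 = -√(-176 + k)/3)
(O(l) + 6432) - 11453 = (-√(-176 - 117)/3 + 6432) - 11453 = (-I*√293/3 + 6432) - 11453 = (6432 - I*√293/3) - 11453 = -5021 - I*√293/3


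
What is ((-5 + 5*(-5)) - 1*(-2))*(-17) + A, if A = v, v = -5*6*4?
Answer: 356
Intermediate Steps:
v = -120 (v = -30*4 = -120)
A = -120
((-5 + 5*(-5)) - 1*(-2))*(-17) + A = ((-5 + 5*(-5)) - 1*(-2))*(-17) - 120 = ((-5 - 25) + 2)*(-17) - 120 = (-30 + 2)*(-17) - 120 = -28*(-17) - 120 = 476 - 120 = 356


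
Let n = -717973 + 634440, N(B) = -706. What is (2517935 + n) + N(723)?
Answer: 2433696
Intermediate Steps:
n = -83533
(2517935 + n) + N(723) = (2517935 - 83533) - 706 = 2434402 - 706 = 2433696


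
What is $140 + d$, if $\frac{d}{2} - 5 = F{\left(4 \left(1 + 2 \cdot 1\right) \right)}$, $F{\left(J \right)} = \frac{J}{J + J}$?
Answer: $151$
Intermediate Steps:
$F{\left(J \right)} = \frac{1}{2}$ ($F{\left(J \right)} = \frac{J}{2 J} = \frac{1}{2 J} J = \frac{1}{2}$)
$d = 11$ ($d = 10 + 2 \cdot \frac{1}{2} = 10 + 1 = 11$)
$140 + d = 140 + 11 = 151$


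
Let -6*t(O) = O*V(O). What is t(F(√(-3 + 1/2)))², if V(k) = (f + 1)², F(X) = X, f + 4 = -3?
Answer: -90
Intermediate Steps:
f = -7 (f = -4 - 3 = -7)
V(k) = 36 (V(k) = (-7 + 1)² = (-6)² = 36)
t(O) = -6*O (t(O) = -O*36/6 = -6*O)
t(F(√(-3 + 1/2)))² = (-6*√(-3 + 1/2))² = (-6*√(-3 + ½))² = (-3*I*√10)² = -90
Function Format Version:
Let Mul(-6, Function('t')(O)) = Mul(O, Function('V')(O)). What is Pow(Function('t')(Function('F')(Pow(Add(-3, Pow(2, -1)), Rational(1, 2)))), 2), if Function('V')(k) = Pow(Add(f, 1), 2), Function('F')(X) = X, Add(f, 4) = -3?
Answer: -90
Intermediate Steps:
f = -7 (f = Add(-4, -3) = -7)
Function('V')(k) = 36 (Function('V')(k) = Pow(Add(-7, 1), 2) = Pow(-6, 2) = 36)
Function('t')(O) = Mul(-6, O) (Function('t')(O) = Mul(Rational(-1, 6), Mul(O, 36)) = Mul(Rational(-1, 6), Mul(36, O)) = Mul(-6, O))
Pow(Function('t')(Function('F')(Pow(Add(-3, Pow(2, -1)), Rational(1, 2)))), 2) = Pow(Mul(-6, Pow(Add(-3, Pow(2, -1)), Rational(1, 2))), 2) = Pow(Mul(-6, Pow(Add(-3, Rational(1, 2)), Rational(1, 2))), 2) = Pow(Mul(-6, Pow(Rational(-5, 2), Rational(1, 2))), 2) = Pow(Mul(-6, Mul(Rational(1, 2), I, Pow(10, Rational(1, 2)))), 2) = Pow(Mul(-3, I, Pow(10, Rational(1, 2))), 2) = -90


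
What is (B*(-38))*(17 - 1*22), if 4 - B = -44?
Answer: 9120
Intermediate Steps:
B = 48 (B = 4 - 1*(-44) = 4 + 44 = 48)
(B*(-38))*(17 - 1*22) = (48*(-38))*(17 - 1*22) = -1824*(17 - 22) = -1824*(-5) = 9120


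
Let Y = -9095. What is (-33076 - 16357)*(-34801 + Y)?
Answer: 2169910968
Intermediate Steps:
(-33076 - 16357)*(-34801 + Y) = (-33076 - 16357)*(-34801 - 9095) = -49433*(-43896) = 2169910968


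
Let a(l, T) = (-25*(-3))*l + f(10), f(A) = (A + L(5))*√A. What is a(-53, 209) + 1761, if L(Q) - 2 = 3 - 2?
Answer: -2214 + 13*√10 ≈ -2172.9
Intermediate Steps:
L(Q) = 3 (L(Q) = 2 + (3 - 2) = 2 + 1 = 3)
f(A) = √A*(3 + A) (f(A) = (A + 3)*√A = (3 + A)*√A = √A*(3 + A))
a(l, T) = 13*√10 + 75*l (a(l, T) = (-25*(-3))*l + √10*(3 + 10) = 75*l + √10*13 = 75*l + 13*√10 = 13*√10 + 75*l)
a(-53, 209) + 1761 = (13*√10 + 75*(-53)) + 1761 = (13*√10 - 3975) + 1761 = (-3975 + 13*√10) + 1761 = -2214 + 13*√10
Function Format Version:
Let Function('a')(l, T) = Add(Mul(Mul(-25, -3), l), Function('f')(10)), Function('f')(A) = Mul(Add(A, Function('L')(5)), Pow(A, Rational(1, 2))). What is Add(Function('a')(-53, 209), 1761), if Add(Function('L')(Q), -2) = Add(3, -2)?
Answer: Add(-2214, Mul(13, Pow(10, Rational(1, 2)))) ≈ -2172.9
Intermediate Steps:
Function('L')(Q) = 3 (Function('L')(Q) = Add(2, Add(3, -2)) = Add(2, 1) = 3)
Function('f')(A) = Mul(Pow(A, Rational(1, 2)), Add(3, A)) (Function('f')(A) = Mul(Add(A, 3), Pow(A, Rational(1, 2))) = Mul(Add(3, A), Pow(A, Rational(1, 2))) = Mul(Pow(A, Rational(1, 2)), Add(3, A)))
Function('a')(l, T) = Add(Mul(13, Pow(10, Rational(1, 2))), Mul(75, l)) (Function('a')(l, T) = Add(Mul(Mul(-25, -3), l), Mul(Pow(10, Rational(1, 2)), Add(3, 10))) = Add(Mul(75, l), Mul(Pow(10, Rational(1, 2)), 13)) = Add(Mul(75, l), Mul(13, Pow(10, Rational(1, 2)))) = Add(Mul(13, Pow(10, Rational(1, 2))), Mul(75, l)))
Add(Function('a')(-53, 209), 1761) = Add(Add(Mul(13, Pow(10, Rational(1, 2))), Mul(75, -53)), 1761) = Add(Add(Mul(13, Pow(10, Rational(1, 2))), -3975), 1761) = Add(Add(-3975, Mul(13, Pow(10, Rational(1, 2)))), 1761) = Add(-2214, Mul(13, Pow(10, Rational(1, 2))))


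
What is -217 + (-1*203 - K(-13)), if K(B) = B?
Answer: -407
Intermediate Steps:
-217 + (-1*203 - K(-13)) = -217 + (-1*203 - 1*(-13)) = -217 + (-203 + 13) = -217 - 190 = -407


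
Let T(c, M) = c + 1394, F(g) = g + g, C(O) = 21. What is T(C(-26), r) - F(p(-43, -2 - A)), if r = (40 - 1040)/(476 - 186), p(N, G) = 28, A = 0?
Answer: 1359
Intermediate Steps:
F(g) = 2*g
r = -100/29 (r = -1000/290 = -1000*1/290 = -100/29 ≈ -3.4483)
T(c, M) = 1394 + c
T(C(-26), r) - F(p(-43, -2 - A)) = (1394 + 21) - 2*28 = 1415 - 1*56 = 1415 - 56 = 1359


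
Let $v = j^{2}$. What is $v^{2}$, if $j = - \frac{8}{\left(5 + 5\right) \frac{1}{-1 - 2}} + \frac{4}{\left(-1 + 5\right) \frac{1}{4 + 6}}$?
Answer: $\frac{14776336}{625} \approx 23642.0$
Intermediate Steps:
$j = \frac{62}{5}$ ($j = - \frac{8}{10 \frac{1}{-3}} + \frac{4}{4 \cdot \frac{1}{10}} = - \frac{8}{10 \left(- \frac{1}{3}\right)} + \frac{4}{4 \cdot \frac{1}{10}} = - \frac{8}{- \frac{10}{3}} + \frac{4}{\frac{2}{5}} = \left(-8\right) \left(- \frac{3}{10}\right) + 4 \cdot \frac{5}{2} = \frac{12}{5} + 10 = \frac{62}{5} \approx 12.4$)
$v = \frac{3844}{25}$ ($v = \left(\frac{62}{5}\right)^{2} = \frac{3844}{25} \approx 153.76$)
$v^{2} = \left(\frac{3844}{25}\right)^{2} = \frac{14776336}{625}$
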